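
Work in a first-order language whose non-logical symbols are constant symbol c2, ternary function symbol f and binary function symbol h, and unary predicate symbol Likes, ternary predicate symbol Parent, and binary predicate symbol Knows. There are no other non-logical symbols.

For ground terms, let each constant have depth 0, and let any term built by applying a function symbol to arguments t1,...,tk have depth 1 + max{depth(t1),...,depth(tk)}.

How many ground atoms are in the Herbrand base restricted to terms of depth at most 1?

First count ground terms of depth ≤ 1.
Let N_k count ground terms of depth at most k. Each non-constant term of depth ≤ k is some function symbol applied to depth-≤(k−1) arguments, giving N_k = 1 + N_{k-1}^3 + N_{k-1}^2.
N_0 = 1
N_1 = 1 + 1^3 + 1^2 = 3
So |H| = 3.
A ground atom is a predicate applied to a tuple of terms from H, so the count is the sum over predicates of |H|^arity:
  Likes: 3;  Parent: 3^3 = 27;  Knows: 3^2 = 9
Total ground atoms: 3 + 27 + 9 = 39.

39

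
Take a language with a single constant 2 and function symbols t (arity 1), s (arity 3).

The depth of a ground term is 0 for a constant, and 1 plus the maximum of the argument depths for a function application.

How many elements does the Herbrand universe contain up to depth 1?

3

Let N_k = |{terms of depth ≤ k}|. Then N_0 = 1 and N_k = 1 + N_{k-1} + N_{k-1}^3 for k ≥ 1 (one summand per function symbol, arity giving the exponent).
N_0 = 1
N_1 = 1 + 1 + 1^3 = 3
Explicitly: 2, t(2), s(2, 2, 2).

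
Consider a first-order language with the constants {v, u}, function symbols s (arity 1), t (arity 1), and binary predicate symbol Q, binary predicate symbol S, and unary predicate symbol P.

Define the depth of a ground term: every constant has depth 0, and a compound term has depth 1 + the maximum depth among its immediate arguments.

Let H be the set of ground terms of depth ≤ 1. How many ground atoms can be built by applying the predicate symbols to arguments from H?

First count ground terms of depth ≤ 1.
If N_k denotes the number of depth-≤k ground terms, the 2 constants give N_0 = 2, and each function symbol of arity r contributes N_{k-1}^r new terms at level k: N_k = 2 + N_{k-1} + N_{k-1}.
N_0 = 2
N_1 = 2 + 2 + 2 = 6
So |H| = 6.
For each predicate symbol, the number of ground atoms is |H| raised to its arity; summing:
  Q: 6^2 = 36;  S: 6^2 = 36;  P: 6
Total ground atoms: 36 + 36 + 6 = 78.

78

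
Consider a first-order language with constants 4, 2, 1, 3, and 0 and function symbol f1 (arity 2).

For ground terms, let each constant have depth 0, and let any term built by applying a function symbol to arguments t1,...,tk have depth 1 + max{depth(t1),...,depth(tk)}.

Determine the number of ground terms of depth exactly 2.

875

Write N_k for the number of ground terms of depth ≤ k. A term of depth ≤ k is either a constant or a function symbol applied to arguments of depth ≤ k−1, so N_k = 5 + N_{k-1}^2.
N_0 = 5
N_1 = 5 + 5^2 = 30
N_2 = 5 + 30^2 = 905
Terms of depth exactly 2: N_2 − N_1 = 905 − 30 = 875.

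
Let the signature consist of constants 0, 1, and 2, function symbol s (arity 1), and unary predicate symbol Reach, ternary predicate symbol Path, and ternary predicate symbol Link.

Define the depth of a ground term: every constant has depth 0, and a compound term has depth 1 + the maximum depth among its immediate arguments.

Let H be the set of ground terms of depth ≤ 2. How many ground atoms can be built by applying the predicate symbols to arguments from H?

1467

First count ground terms of depth ≤ 2.
Write N_k for the number of ground terms of depth ≤ k. A term of depth ≤ k is either a constant or a function symbol applied to arguments of depth ≤ k−1, so N_k = 3 + N_{k-1}.
N_0 = 3
N_1 = 3 + 3 = 6
N_2 = 3 + 6 = 9
So |H| = 9.
Ground atoms are formed by filling each argument slot of a predicate with a term from H, so an r-ary predicate gives |H|^r atoms:
  Reach: 9;  Path: 9^3 = 729;  Link: 9^3 = 729
Total ground atoms: 9 + 729 + 729 = 1467.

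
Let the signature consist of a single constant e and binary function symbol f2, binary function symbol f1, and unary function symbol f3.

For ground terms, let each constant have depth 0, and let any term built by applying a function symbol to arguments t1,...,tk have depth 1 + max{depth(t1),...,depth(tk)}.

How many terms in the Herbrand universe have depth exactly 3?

2739

Let N_k = |{terms of depth ≤ k}|. Then N_0 = 1 and N_k = 1 + N_{k-1}^2 + N_{k-1}^2 + N_{k-1} for k ≥ 1 (one summand per function symbol, arity giving the exponent).
N_0 = 1
N_1 = 1 + 1^2 + 1^2 + 1 = 4
N_2 = 1 + 4^2 + 4^2 + 4 = 37
N_3 = 1 + 37^2 + 37^2 + 37 = 2776
Terms of depth exactly 3: N_3 − N_2 = 2776 − 37 = 2739.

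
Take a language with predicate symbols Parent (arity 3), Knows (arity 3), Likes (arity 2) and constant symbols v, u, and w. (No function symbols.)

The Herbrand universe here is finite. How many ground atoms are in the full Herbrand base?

63

With no function symbols, the Herbrand universe is just the 3 constants.
Ground atoms per predicate: Parent: 3^3 = 27, Knows: 3^3 = 27, Likes: 3^2 = 9.
Herbrand base size = 27 + 27 + 9 = 63.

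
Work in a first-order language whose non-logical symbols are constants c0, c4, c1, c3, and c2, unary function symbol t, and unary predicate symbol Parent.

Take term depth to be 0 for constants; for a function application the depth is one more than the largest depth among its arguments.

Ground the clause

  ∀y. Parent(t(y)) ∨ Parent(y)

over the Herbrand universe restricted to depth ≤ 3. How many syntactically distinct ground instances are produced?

20

Ground terms of depth ≤ 3:
  Let N_k = |{terms of depth ≤ k}|. Then N_0 = 5 and N_k = 5 + N_{k-1} for k ≥ 1 (one summand per function symbol, arity giving the exponent).
  N_0 = 5
  N_1 = 5 + 5 = 10
  N_2 = 5 + 10 = 15
  N_3 = 5 + 15 = 20
So there are 20 ground terms available for substitution.
The body mentions the single quantified variable y; since ground terms form a free algebra, no two substitutions collapse to the same formula.
Number of ground instances = 20.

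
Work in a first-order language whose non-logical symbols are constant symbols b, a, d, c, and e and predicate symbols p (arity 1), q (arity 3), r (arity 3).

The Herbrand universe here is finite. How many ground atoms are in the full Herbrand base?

255

With no function symbols, the Herbrand universe is just the 5 constants.
Ground atoms per predicate: p: 5, q: 5^3 = 125, r: 5^3 = 125.
Herbrand base size = 5 + 125 + 125 = 255.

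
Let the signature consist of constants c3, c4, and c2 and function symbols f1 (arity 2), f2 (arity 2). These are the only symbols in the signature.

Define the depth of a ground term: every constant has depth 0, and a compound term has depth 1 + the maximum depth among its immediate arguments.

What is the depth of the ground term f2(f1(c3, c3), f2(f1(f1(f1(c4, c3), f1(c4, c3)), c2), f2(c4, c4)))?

depth(f1(c3, c3)) = 1 + max(0, 0) = 1
depth(f1(c4, c3)) = 1 + max(0, 0) = 1
depth(f1(f1(c4, c3), f1(c4, c3))) = 1 + max(1, 1) = 2
depth(f1(f1(f1(c4, c3), f1(c4, c3)), c2)) = 1 + max(2, 0) = 3
depth(f2(c4, c4)) = 1 + max(0, 0) = 1
depth(f2(f1(f1(f1(c4, c3), f1(c4, c3)), c2), f2(c4, c4))) = 1 + max(3, 1) = 4
depth(f2(f1(c3, c3), f2(f1(f1(f1(c4, c3), f1(c4, c3)), c2), f2(c4, c4)))) = 1 + max(1, 4) = 5

5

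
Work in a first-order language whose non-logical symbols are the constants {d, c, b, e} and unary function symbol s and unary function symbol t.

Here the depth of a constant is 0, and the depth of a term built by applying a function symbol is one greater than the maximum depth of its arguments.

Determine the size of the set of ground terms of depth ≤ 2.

If N_k denotes the number of depth-≤k ground terms, the 4 constants give N_0 = 4, and each function symbol of arity r contributes N_{k-1}^r new terms at level k: N_k = 4 + N_{k-1} + N_{k-1}.
N_0 = 4
N_1 = 4 + 4 + 4 = 12
N_2 = 4 + 12 + 12 = 28

28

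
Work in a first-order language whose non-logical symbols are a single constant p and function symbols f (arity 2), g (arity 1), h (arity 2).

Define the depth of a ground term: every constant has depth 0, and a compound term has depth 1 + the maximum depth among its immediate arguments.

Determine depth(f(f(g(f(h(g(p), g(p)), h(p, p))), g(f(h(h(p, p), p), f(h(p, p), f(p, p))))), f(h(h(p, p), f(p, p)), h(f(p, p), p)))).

6

depth(g(p)) = 1 + depth(p) = 1 + 0 = 1
depth(h(g(p), g(p))) = 1 + max(1, 1) = 2
depth(h(p, p)) = 1 + max(0, 0) = 1
depth(f(h(g(p), g(p)), h(p, p))) = 1 + max(2, 1) = 3
depth(g(f(h(g(p), g(p)), h(p, p)))) = 1 + depth(f(h(g(p), g(p)), h(p, p))) = 1 + 3 = 4
depth(h(h(p, p), p)) = 1 + max(1, 0) = 2
depth(f(p, p)) = 1 + max(0, 0) = 1
depth(f(h(p, p), f(p, p))) = 1 + max(1, 1) = 2
depth(f(h(h(p, p), p), f(h(p, p), f(p, p)))) = 1 + max(2, 2) = 3
depth(g(f(h(h(p, p), p), f(h(p, p), f(p, p))))) = 1 + depth(f(h(h(p, p), p), f(h(p, p), f(p, p)))) = 1 + 3 = 4
depth(f(g(f(h(g(p), g(p)), h(p, p))), g(f(h(h(p, p), p), f(h(p, p), f(p, p)))))) = 1 + max(4, 4) = 5
depth(h(h(p, p), f(p, p))) = 1 + max(1, 1) = 2
depth(h(f(p, p), p)) = 1 + max(1, 0) = 2
depth(f(h(h(p, p), f(p, p)), h(f(p, p), p))) = 1 + max(2, 2) = 3
depth(f(f(g(f(h(g(p), g(p)), h(p, p))), g(f(h(h(p, p), p), f(h(p, p), f(p, p))))), f(h(h(p, p), f(p, p)), h(f(p, p), p)))) = 1 + max(5, 3) = 6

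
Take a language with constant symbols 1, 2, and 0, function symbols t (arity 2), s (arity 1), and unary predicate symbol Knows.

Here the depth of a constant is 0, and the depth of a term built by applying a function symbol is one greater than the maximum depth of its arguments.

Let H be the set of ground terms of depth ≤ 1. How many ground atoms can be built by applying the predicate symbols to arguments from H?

First count ground terms of depth ≤ 1.
Let N_k = |{terms of depth ≤ k}|. Then N_0 = 3 and N_k = 3 + N_{k-1}^2 + N_{k-1} for k ≥ 1 (one summand per function symbol, arity giving the exponent).
N_0 = 3
N_1 = 3 + 3^2 + 3 = 15
So |H| = 15.
A ground atom is a predicate applied to a tuple of terms from H, so the count is the sum over predicates of |H|^arity:
  Knows: 15
Total ground atoms: 15.

15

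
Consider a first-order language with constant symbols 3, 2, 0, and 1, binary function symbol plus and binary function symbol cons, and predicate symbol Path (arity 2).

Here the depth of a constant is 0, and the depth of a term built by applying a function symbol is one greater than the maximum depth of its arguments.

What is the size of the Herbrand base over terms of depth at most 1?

1296

First count ground terms of depth ≤ 1.
Let N_k = |{terms of depth ≤ k}|. Then N_0 = 4 and N_k = 4 + N_{k-1}^2 + N_{k-1}^2 for k ≥ 1 (one summand per function symbol, arity giving the exponent).
N_0 = 4
N_1 = 4 + 4^2 + 4^2 = 36
So |H| = 36.
Ground atoms are formed by filling each argument slot of a predicate with a term from H, so an r-ary predicate gives |H|^r atoms:
  Path: 36^2 = 1296
Total ground atoms: 1296.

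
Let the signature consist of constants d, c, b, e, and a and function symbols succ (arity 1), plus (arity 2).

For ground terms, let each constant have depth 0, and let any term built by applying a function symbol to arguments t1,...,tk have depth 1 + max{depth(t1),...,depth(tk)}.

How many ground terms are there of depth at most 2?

If N_k denotes the number of depth-≤k ground terms, the 5 constants give N_0 = 5, and each function symbol of arity r contributes N_{k-1}^r new terms at level k: N_k = 5 + N_{k-1} + N_{k-1}^2.
N_0 = 5
N_1 = 5 + 5 + 5^2 = 35
N_2 = 5 + 35 + 35^2 = 1265

1265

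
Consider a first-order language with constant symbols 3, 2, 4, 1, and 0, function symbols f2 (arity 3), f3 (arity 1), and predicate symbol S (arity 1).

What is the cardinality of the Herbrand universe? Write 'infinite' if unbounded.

infinite

The signature has at least one function symbol (f2, arity 3) and at least one constant (3).
Iterating f2 gives infinitely many distinct ground terms: 3, f2(3, 3, 3), f2(f2(3, 3, 3), f2(3, 3, 3), f2(3, 3, 3)), ...
So the Herbrand universe is infinite.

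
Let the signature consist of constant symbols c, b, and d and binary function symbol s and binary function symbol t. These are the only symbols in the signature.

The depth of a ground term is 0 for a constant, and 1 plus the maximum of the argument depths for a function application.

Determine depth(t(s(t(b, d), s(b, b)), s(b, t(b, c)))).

3

depth(t(b, d)) = 1 + max(0, 0) = 1
depth(s(b, b)) = 1 + max(0, 0) = 1
depth(s(t(b, d), s(b, b))) = 1 + max(1, 1) = 2
depth(t(b, c)) = 1 + max(0, 0) = 1
depth(s(b, t(b, c))) = 1 + max(0, 1) = 2
depth(t(s(t(b, d), s(b, b)), s(b, t(b, c)))) = 1 + max(2, 2) = 3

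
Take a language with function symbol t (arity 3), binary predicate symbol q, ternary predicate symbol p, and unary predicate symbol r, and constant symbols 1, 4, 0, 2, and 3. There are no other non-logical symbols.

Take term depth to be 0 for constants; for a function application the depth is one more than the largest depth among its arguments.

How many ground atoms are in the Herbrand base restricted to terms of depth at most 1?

2214030

First count ground terms of depth ≤ 1.
Let N_k count ground terms of depth at most k. Each non-constant term of depth ≤ k is some function symbol applied to depth-≤(k−1) arguments, giving N_k = 5 + N_{k-1}^3.
N_0 = 5
N_1 = 5 + 5^3 = 130
So |H| = 130.
Ground atoms are formed by filling each argument slot of a predicate with a term from H, so an r-ary predicate gives |H|^r atoms:
  q: 130^2 = 16900;  p: 130^3 = 2197000;  r: 130
Total ground atoms: 16900 + 2197000 + 130 = 2214030.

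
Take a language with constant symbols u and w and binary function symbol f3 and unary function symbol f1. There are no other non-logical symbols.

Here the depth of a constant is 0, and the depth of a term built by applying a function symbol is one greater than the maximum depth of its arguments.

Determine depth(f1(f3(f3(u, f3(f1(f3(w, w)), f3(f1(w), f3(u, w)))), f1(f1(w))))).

depth(f3(w, w)) = 1 + max(0, 0) = 1
depth(f1(f3(w, w))) = 1 + depth(f3(w, w)) = 1 + 1 = 2
depth(f1(w)) = 1 + depth(w) = 1 + 0 = 1
depth(f3(u, w)) = 1 + max(0, 0) = 1
depth(f3(f1(w), f3(u, w))) = 1 + max(1, 1) = 2
depth(f3(f1(f3(w, w)), f3(f1(w), f3(u, w)))) = 1 + max(2, 2) = 3
depth(f3(u, f3(f1(f3(w, w)), f3(f1(w), f3(u, w))))) = 1 + max(0, 3) = 4
depth(f1(f1(w))) = 1 + depth(f1(w)) = 1 + 1 = 2
depth(f3(f3(u, f3(f1(f3(w, w)), f3(f1(w), f3(u, w)))), f1(f1(w)))) = 1 + max(4, 2) = 5
depth(f1(f3(f3(u, f3(f1(f3(w, w)), f3(f1(w), f3(u, w)))), f1(f1(w))))) = 1 + depth(f3(f3(u, f3(f1(f3(w, w)), f3(f1(w), f3(u, w)))), f1(f1(w)))) = 1 + 5 = 6

6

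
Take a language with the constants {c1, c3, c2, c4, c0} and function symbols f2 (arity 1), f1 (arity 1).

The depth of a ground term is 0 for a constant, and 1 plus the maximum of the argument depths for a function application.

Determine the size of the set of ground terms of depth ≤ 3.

75

Let N_k = |{terms of depth ≤ k}|. Then N_0 = 5 and N_k = 5 + N_{k-1} + N_{k-1} for k ≥ 1 (one summand per function symbol, arity giving the exponent).
N_0 = 5
N_1 = 5 + 5 + 5 = 15
N_2 = 5 + 15 + 15 = 35
N_3 = 5 + 35 + 35 = 75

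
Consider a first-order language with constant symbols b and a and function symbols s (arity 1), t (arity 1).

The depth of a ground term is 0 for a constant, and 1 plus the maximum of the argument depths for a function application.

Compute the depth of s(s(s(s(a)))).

4

depth(s(a)) = 1 + depth(a) = 1 + 0 = 1
depth(s(s(a))) = 1 + depth(s(a)) = 1 + 1 = 2
depth(s(s(s(a)))) = 1 + depth(s(s(a))) = 1 + 2 = 3
depth(s(s(s(s(a))))) = 1 + depth(s(s(s(a)))) = 1 + 3 = 4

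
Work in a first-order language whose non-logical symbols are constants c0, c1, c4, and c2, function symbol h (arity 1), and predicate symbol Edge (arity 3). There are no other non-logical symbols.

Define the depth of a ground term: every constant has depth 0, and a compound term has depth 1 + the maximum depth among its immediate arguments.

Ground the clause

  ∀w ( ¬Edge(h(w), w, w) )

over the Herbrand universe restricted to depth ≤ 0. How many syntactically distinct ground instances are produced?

4

Ground terms of depth ≤ 0:
  Count level by level. With function symbols h/1, the terms of depth ≤ k are the 4 constants together with each function applied to depth-≤(k−1) tuples, so N_k = 4 + N_{k-1}.
  N_0 = 4
  Explicitly: c0, c1, c4, c2.
So there are 4 ground terms available for substitution.
There is 1 variable to instantiate (w),  occurring in at least one literal, so different choices give different ground instances.
Number of ground instances = 4.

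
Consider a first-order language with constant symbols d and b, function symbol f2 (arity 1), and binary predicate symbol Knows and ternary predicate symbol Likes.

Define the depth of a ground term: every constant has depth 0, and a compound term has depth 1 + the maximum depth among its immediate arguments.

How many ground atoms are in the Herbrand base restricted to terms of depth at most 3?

First count ground terms of depth ≤ 3.
Count level by level. With function symbols f2/1, the terms of depth ≤ k are the 2 constants together with each function applied to depth-≤(k−1) tuples, so N_k = 2 + N_{k-1}.
N_0 = 2
N_1 = 2 + 2 = 4
N_2 = 2 + 4 = 6
N_3 = 2 + 6 = 8
Explicitly: d, b, f2(d), f2(b), f2(f2(d)), f2(f2(b)), f2(f2(f2(d))), f2(f2(f2(b))).
So |H| = 8.
For each predicate symbol, the number of ground atoms is |H| raised to its arity; summing:
  Knows: 8^2 = 64;  Likes: 8^3 = 512
Total ground atoms: 64 + 512 = 576.

576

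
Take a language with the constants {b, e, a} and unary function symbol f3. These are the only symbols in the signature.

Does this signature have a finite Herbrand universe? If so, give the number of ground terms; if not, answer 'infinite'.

infinite

The signature has at least one function symbol (f3, arity 1) and at least one constant (b).
Iterating f3 gives infinitely many distinct ground terms: b, f3(b), f3(f3(b)), ...
So the Herbrand universe is infinite.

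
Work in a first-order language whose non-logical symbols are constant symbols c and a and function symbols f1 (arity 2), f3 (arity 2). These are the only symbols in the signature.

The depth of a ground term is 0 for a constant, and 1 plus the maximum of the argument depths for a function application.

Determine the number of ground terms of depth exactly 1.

Write N_k for the number of ground terms of depth ≤ k. A term of depth ≤ k is either a constant or a function symbol applied to arguments of depth ≤ k−1, so N_k = 2 + N_{k-1}^2 + N_{k-1}^2.
N_0 = 2
N_1 = 2 + 2^2 + 2^2 = 10
Terms of depth exactly 1: N_1 − N_0 = 10 − 2 = 8.

8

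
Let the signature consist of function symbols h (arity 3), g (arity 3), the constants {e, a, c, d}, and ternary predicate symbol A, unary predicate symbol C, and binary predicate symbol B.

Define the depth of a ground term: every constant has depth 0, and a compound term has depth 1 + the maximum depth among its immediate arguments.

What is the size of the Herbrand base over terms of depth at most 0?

First count ground terms of depth ≤ 0.
Let N_k = |{terms of depth ≤ k}|. Then N_0 = 4 and N_k = 4 + N_{k-1}^3 + N_{k-1}^3 for k ≥ 1 (one summand per function symbol, arity giving the exponent).
N_0 = 4
Explicitly: e, a, c, d.
So |H| = 4.
Ground atoms are formed by filling each argument slot of a predicate with a term from H, so an r-ary predicate gives |H|^r atoms:
  A: 4^3 = 64;  C: 4;  B: 4^2 = 16
Total ground atoms: 64 + 4 + 16 = 84.

84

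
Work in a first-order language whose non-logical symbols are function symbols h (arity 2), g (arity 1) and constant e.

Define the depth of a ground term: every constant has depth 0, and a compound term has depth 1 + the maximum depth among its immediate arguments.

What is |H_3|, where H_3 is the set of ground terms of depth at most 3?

Write N_k for the number of ground terms of depth ≤ k. A term of depth ≤ k is either a constant or a function symbol applied to arguments of depth ≤ k−1, so N_k = 1 + N_{k-1}^2 + N_{k-1}.
N_0 = 1
N_1 = 1 + 1^2 + 1 = 3
N_2 = 1 + 3^2 + 3 = 13
N_3 = 1 + 13^2 + 13 = 183

183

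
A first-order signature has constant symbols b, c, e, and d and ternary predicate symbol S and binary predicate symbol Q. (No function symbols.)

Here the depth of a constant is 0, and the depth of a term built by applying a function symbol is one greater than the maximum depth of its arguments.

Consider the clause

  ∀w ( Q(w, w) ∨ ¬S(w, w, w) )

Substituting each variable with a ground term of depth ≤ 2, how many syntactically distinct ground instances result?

4

Ground terms of depth ≤ 2:
  With no function symbols every ground term is a constant, so there are exactly 4 ground terms at every depth bound.
  N_0 = 4
  N_1 = 4
  N_2 = 4
  Explicitly: b, c, e, d.
So there are 4 ground terms available for substitution.
The variable w ranges independently over the available ground terms, and distinct assignments produce distinct instances.
Number of ground instances = 4.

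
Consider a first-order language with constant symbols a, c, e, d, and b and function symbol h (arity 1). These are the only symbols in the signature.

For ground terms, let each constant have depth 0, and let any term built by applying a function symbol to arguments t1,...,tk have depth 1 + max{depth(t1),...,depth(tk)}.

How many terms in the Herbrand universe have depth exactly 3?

5

Let N_k = |{terms of depth ≤ k}|. Then N_0 = 5 and N_k = 5 + N_{k-1} for k ≥ 1 (one summand per function symbol, arity giving the exponent).
N_0 = 5
N_1 = 5 + 5 = 10
N_2 = 5 + 10 = 15
N_3 = 5 + 15 = 20
Terms of depth exactly 3: N_3 − N_2 = 20 − 15 = 5.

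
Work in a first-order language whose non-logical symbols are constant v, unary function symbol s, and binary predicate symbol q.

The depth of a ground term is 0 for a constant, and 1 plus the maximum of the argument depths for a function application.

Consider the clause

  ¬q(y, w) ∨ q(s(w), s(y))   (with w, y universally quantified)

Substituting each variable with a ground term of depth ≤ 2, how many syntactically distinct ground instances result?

9

Ground terms of depth ≤ 2:
  Write N_k for the number of ground terms of depth ≤ k. A term of depth ≤ k is either a constant or a function symbol applied to arguments of depth ≤ k−1, so N_k = 1 + N_{k-1}.
  N_0 = 1
  N_1 = 1 + 1 = 2
  N_2 = 1 + 2 = 3
  Explicitly: v, s(v), s(s(v)).
So there are 3 ground terms available for substitution.
There are 2 variables to instantiate (w, y), each occurring in at least one literal, so different choices give different ground instances.
Number of ground instances = 3^2 = 9.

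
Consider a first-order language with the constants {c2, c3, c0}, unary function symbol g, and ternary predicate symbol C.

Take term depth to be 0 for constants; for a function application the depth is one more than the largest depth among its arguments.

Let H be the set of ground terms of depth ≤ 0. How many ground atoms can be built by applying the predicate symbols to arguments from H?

First count ground terms of depth ≤ 0.
Count level by level. With function symbols g/1, the terms of depth ≤ k are the 3 constants together with each function applied to depth-≤(k−1) tuples, so N_k = 3 + N_{k-1}.
N_0 = 3
So |H| = 3.
For each predicate symbol, the number of ground atoms is |H| raised to its arity; summing:
  C: 3^3 = 27
Total ground atoms: 27.

27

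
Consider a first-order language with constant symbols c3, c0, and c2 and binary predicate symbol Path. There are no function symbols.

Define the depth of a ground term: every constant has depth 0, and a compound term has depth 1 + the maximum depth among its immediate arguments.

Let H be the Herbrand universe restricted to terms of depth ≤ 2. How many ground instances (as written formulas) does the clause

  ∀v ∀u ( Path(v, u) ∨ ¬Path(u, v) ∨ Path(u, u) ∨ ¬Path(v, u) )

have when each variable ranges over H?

Ground terms of depth ≤ 2:
  With no function symbols every ground term is a constant, so there are exactly 3 ground terms at every depth bound.
  N_0 = 3
  N_1 = 3
  N_2 = 3
So there are 3 ground terms available for substitution.
The clause has 2 distinct variables (v, u), each appearing in the body. In the free term algebra distinct substitutions yield syntactically distinct ground instances.
Number of ground instances = 3^2 = 9.

9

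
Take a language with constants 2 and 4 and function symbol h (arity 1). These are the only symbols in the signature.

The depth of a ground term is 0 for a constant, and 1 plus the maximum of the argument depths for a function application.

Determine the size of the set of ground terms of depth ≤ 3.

8

Let N_k = |{terms of depth ≤ k}|. Then N_0 = 2 and N_k = 2 + N_{k-1} for k ≥ 1 (one summand per function symbol, arity giving the exponent).
N_0 = 2
N_1 = 2 + 2 = 4
N_2 = 2 + 4 = 6
N_3 = 2 + 6 = 8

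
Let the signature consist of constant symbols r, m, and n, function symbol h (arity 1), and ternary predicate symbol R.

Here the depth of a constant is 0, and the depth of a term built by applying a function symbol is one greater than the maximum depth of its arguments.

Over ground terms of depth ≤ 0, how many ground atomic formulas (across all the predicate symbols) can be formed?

First count ground terms of depth ≤ 0.
Let N_k = |{terms of depth ≤ k}|. Then N_0 = 3 and N_k = 3 + N_{k-1} for k ≥ 1 (one summand per function symbol, arity giving the exponent).
N_0 = 3
So |H| = 3.
Each predicate of arity r yields |H|^r ground atoms (one per choice of an r-tuple from H):
  R: 3^3 = 27
Total ground atoms: 27.

27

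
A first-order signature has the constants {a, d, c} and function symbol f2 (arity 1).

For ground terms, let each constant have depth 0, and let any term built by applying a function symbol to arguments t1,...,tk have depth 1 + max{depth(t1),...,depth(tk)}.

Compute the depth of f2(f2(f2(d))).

depth(f2(d)) = 1 + depth(d) = 1 + 0 = 1
depth(f2(f2(d))) = 1 + depth(f2(d)) = 1 + 1 = 2
depth(f2(f2(f2(d)))) = 1 + depth(f2(f2(d))) = 1 + 2 = 3

3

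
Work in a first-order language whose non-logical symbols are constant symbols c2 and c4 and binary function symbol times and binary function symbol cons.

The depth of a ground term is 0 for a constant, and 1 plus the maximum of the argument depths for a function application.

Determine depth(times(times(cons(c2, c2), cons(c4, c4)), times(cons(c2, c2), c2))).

3

depth(cons(c2, c2)) = 1 + max(0, 0) = 1
depth(cons(c4, c4)) = 1 + max(0, 0) = 1
depth(times(cons(c2, c2), cons(c4, c4))) = 1 + max(1, 1) = 2
depth(times(cons(c2, c2), c2)) = 1 + max(1, 0) = 2
depth(times(times(cons(c2, c2), cons(c4, c4)), times(cons(c2, c2), c2))) = 1 + max(2, 2) = 3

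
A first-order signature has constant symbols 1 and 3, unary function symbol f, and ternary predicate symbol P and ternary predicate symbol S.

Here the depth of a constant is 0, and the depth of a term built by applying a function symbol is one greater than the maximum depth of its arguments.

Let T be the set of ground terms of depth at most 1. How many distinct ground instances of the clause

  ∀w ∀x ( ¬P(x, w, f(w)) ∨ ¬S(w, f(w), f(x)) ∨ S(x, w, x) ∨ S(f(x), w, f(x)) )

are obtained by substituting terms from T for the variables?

Ground terms of depth ≤ 1:
  Write N_k for the number of ground terms of depth ≤ k. A term of depth ≤ k is either a constant or a function symbol applied to arguments of depth ≤ k−1, so N_k = 2 + N_{k-1}.
  N_0 = 2
  N_1 = 2 + 2 = 4
  Explicitly: 1, 3, f(1), f(3).
So there are 4 ground terms available for substitution.
There are 2 variables to instantiate (w, x), each occurring in at least one literal, so different choices give different ground instances.
Number of ground instances = 4^2 = 16.

16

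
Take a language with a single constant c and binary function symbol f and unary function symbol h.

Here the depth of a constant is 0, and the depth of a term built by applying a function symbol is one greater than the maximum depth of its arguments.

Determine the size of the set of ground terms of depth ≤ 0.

Write N_k for the number of ground terms of depth ≤ k. A term of depth ≤ k is either a constant or a function symbol applied to arguments of depth ≤ k−1, so N_k = 1 + N_{k-1}^2 + N_{k-1}.
N_0 = 1

1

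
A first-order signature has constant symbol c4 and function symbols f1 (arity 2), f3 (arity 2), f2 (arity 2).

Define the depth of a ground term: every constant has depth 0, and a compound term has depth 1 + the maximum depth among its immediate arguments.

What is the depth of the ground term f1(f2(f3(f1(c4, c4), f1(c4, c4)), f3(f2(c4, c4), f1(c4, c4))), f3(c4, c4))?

4

depth(f1(c4, c4)) = 1 + max(0, 0) = 1
depth(f3(f1(c4, c4), f1(c4, c4))) = 1 + max(1, 1) = 2
depth(f2(c4, c4)) = 1 + max(0, 0) = 1
depth(f3(f2(c4, c4), f1(c4, c4))) = 1 + max(1, 1) = 2
depth(f2(f3(f1(c4, c4), f1(c4, c4)), f3(f2(c4, c4), f1(c4, c4)))) = 1 + max(2, 2) = 3
depth(f3(c4, c4)) = 1 + max(0, 0) = 1
depth(f1(f2(f3(f1(c4, c4), f1(c4, c4)), f3(f2(c4, c4), f1(c4, c4))), f3(c4, c4))) = 1 + max(3, 1) = 4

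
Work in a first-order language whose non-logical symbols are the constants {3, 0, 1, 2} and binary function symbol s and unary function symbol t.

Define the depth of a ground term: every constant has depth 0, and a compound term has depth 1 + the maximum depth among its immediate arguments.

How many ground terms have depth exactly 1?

20

Count level by level. With function symbols s/2, t/1, the terms of depth ≤ k are the 4 constants together with each function applied to depth-≤(k−1) tuples, so N_k = 4 + N_{k-1}^2 + N_{k-1}.
N_0 = 4
N_1 = 4 + 4^2 + 4 = 24
Terms of depth exactly 1: N_1 − N_0 = 24 − 4 = 20.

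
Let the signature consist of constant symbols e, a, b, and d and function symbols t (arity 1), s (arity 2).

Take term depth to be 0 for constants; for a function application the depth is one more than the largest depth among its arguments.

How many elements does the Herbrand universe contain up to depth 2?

Let N_k count ground terms of depth at most k. Each non-constant term of depth ≤ k is some function symbol applied to depth-≤(k−1) arguments, giving N_k = 4 + N_{k-1} + N_{k-1}^2.
N_0 = 4
N_1 = 4 + 4 + 4^2 = 24
N_2 = 4 + 24 + 24^2 = 604

604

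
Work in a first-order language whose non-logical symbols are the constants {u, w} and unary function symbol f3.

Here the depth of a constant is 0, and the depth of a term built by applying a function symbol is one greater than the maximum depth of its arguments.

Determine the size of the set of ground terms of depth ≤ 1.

4

Count level by level. With function symbols f3/1, the terms of depth ≤ k are the 2 constants together with each function applied to depth-≤(k−1) tuples, so N_k = 2 + N_{k-1}.
N_0 = 2
N_1 = 2 + 2 = 4
Explicitly: u, w, f3(u), f3(w).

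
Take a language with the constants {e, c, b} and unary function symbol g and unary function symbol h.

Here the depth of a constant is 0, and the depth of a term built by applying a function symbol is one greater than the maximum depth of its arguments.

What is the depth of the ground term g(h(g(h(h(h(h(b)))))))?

7

depth(h(b)) = 1 + depth(b) = 1 + 0 = 1
depth(h(h(b))) = 1 + depth(h(b)) = 1 + 1 = 2
depth(h(h(h(b)))) = 1 + depth(h(h(b))) = 1 + 2 = 3
depth(h(h(h(h(b))))) = 1 + depth(h(h(h(b)))) = 1 + 3 = 4
depth(g(h(h(h(h(b)))))) = 1 + depth(h(h(h(h(b))))) = 1 + 4 = 5
depth(h(g(h(h(h(h(b))))))) = 1 + depth(g(h(h(h(h(b)))))) = 1 + 5 = 6
depth(g(h(g(h(h(h(h(b)))))))) = 1 + depth(h(g(h(h(h(h(b))))))) = 1 + 6 = 7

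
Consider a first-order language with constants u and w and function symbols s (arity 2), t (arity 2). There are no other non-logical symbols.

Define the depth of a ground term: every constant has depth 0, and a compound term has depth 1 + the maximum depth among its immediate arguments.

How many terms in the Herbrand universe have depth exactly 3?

Write N_k for the number of ground terms of depth ≤ k. A term of depth ≤ k is either a constant or a function symbol applied to arguments of depth ≤ k−1, so N_k = 2 + N_{k-1}^2 + N_{k-1}^2.
N_0 = 2
N_1 = 2 + 2^2 + 2^2 = 10
N_2 = 2 + 10^2 + 10^2 = 202
N_3 = 2 + 202^2 + 202^2 = 81610
Terms of depth exactly 3: N_3 − N_2 = 81610 − 202 = 81408.

81408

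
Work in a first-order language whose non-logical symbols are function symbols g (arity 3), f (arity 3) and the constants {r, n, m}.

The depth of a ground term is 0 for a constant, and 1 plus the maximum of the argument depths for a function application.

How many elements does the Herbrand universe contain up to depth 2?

370389

Write N_k for the number of ground terms of depth ≤ k. A term of depth ≤ k is either a constant or a function symbol applied to arguments of depth ≤ k−1, so N_k = 3 + N_{k-1}^3 + N_{k-1}^3.
N_0 = 3
N_1 = 3 + 3^3 + 3^3 = 57
N_2 = 3 + 57^3 + 57^3 = 370389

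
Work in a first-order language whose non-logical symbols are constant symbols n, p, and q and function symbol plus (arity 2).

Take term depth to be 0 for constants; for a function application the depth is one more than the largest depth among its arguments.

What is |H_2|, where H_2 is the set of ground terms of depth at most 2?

Let N_k = |{terms of depth ≤ k}|. Then N_0 = 3 and N_k = 3 + N_{k-1}^2 for k ≥ 1 (one summand per function symbol, arity giving the exponent).
N_0 = 3
N_1 = 3 + 3^2 = 12
N_2 = 3 + 12^2 = 147

147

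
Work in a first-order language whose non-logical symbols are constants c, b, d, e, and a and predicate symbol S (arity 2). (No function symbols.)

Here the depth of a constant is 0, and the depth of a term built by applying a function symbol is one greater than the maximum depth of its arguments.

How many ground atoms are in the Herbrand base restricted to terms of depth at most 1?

First count ground terms of depth ≤ 1.
With no function symbols every ground term is a constant, so there are exactly 5 ground terms at every depth bound.
N_0 = 5
N_1 = 5
Explicitly: c, b, d, e, a.
So |H| = 5.
For each predicate symbol, the number of ground atoms is |H| raised to its arity; summing:
  S: 5^2 = 25
Total ground atoms: 25.

25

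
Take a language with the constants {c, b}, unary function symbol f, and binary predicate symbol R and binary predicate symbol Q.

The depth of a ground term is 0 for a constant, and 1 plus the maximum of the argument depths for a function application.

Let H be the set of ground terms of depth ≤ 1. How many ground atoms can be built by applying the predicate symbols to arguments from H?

First count ground terms of depth ≤ 1.
Let N_k = |{terms of depth ≤ k}|. Then N_0 = 2 and N_k = 2 + N_{k-1} for k ≥ 1 (one summand per function symbol, arity giving the exponent).
N_0 = 2
N_1 = 2 + 2 = 4
Explicitly: c, b, f(c), f(b).
So |H| = 4.
A ground atom is a predicate applied to a tuple of terms from H, so the count is the sum over predicates of |H|^arity:
  R: 4^2 = 16;  Q: 4^2 = 16
Total ground atoms: 16 + 16 = 32.

32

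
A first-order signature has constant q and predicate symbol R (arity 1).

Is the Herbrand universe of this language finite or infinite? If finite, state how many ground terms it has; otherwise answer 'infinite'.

There are no function symbols, so the only ground term is the single constant.
The Herbrand universe is {q}, finite with 1 element.

1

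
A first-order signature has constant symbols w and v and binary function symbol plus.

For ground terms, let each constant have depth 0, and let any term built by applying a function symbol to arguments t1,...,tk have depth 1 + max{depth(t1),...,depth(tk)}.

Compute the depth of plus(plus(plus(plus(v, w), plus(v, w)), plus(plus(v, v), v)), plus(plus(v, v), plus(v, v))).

4

depth(plus(v, w)) = 1 + max(0, 0) = 1
depth(plus(plus(v, w), plus(v, w))) = 1 + max(1, 1) = 2
depth(plus(v, v)) = 1 + max(0, 0) = 1
depth(plus(plus(v, v), v)) = 1 + max(1, 0) = 2
depth(plus(plus(plus(v, w), plus(v, w)), plus(plus(v, v), v))) = 1 + max(2, 2) = 3
depth(plus(plus(v, v), plus(v, v))) = 1 + max(1, 1) = 2
depth(plus(plus(plus(plus(v, w), plus(v, w)), plus(plus(v, v), v)), plus(plus(v, v), plus(v, v)))) = 1 + max(3, 2) = 4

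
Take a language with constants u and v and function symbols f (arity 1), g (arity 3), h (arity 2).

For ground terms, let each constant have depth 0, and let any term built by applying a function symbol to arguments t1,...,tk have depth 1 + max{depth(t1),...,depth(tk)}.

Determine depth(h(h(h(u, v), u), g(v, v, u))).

3

depth(h(u, v)) = 1 + max(0, 0) = 1
depth(h(h(u, v), u)) = 1 + max(1, 0) = 2
depth(g(v, v, u)) = 1 + max(0, 0, 0) = 1
depth(h(h(h(u, v), u), g(v, v, u))) = 1 + max(2, 1) = 3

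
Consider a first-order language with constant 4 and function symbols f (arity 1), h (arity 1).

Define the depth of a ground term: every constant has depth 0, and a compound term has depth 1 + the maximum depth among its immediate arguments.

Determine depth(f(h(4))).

depth(h(4)) = 1 + depth(4) = 1 + 0 = 1
depth(f(h(4))) = 1 + depth(h(4)) = 1 + 1 = 2

2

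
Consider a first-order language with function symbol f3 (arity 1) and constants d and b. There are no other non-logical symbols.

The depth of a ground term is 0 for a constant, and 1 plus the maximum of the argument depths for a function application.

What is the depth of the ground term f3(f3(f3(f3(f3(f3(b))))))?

depth(f3(b)) = 1 + depth(b) = 1 + 0 = 1
depth(f3(f3(b))) = 1 + depth(f3(b)) = 1 + 1 = 2
depth(f3(f3(f3(b)))) = 1 + depth(f3(f3(b))) = 1 + 2 = 3
depth(f3(f3(f3(f3(b))))) = 1 + depth(f3(f3(f3(b)))) = 1 + 3 = 4
depth(f3(f3(f3(f3(f3(b)))))) = 1 + depth(f3(f3(f3(f3(b))))) = 1 + 4 = 5
depth(f3(f3(f3(f3(f3(f3(b))))))) = 1 + depth(f3(f3(f3(f3(f3(b)))))) = 1 + 5 = 6

6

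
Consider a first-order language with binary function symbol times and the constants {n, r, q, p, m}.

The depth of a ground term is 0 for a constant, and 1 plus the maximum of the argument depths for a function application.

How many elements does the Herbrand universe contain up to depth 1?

Let N_k count ground terms of depth at most k. Each non-constant term of depth ≤ k is some function symbol applied to depth-≤(k−1) arguments, giving N_k = 5 + N_{k-1}^2.
N_0 = 5
N_1 = 5 + 5^2 = 30

30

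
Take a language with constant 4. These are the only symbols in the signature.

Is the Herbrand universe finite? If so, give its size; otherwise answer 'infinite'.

1

There are no function symbols, so the only ground term is the single constant.
The Herbrand universe is {4}, finite with 1 element.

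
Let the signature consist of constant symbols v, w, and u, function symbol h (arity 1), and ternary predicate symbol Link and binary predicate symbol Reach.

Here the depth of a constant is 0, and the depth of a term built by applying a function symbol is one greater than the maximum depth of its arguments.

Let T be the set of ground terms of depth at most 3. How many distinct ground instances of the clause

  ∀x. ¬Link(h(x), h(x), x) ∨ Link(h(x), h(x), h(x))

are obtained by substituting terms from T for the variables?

Ground terms of depth ≤ 3:
  Let N_k count ground terms of depth at most k. Each non-constant term of depth ≤ k is some function symbol applied to depth-≤(k−1) arguments, giving N_k = 3 + N_{k-1}.
  N_0 = 3
  N_1 = 3 + 3 = 6
  N_2 = 3 + 6 = 9
  N_3 = 3 + 9 = 12
  Explicitly: v, w, u, h(v), h(w), h(u), h(h(v)), h(h(w)), h(h(u)), h(h(h(v))), h(h(h(w))), h(h(h(u))).
So there are 12 ground terms available for substitution.
There is 1 variable to instantiate (x),  occurring in at least one literal, so different choices give different ground instances.
Number of ground instances = 12.

12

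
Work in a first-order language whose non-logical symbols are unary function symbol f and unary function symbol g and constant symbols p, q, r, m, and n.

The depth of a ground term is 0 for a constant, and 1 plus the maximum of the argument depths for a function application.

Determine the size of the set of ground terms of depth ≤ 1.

15

Count level by level. With function symbols f/1, g/1, the terms of depth ≤ k are the 5 constants together with each function applied to depth-≤(k−1) tuples, so N_k = 5 + N_{k-1} + N_{k-1}.
N_0 = 5
N_1 = 5 + 5 + 5 = 15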